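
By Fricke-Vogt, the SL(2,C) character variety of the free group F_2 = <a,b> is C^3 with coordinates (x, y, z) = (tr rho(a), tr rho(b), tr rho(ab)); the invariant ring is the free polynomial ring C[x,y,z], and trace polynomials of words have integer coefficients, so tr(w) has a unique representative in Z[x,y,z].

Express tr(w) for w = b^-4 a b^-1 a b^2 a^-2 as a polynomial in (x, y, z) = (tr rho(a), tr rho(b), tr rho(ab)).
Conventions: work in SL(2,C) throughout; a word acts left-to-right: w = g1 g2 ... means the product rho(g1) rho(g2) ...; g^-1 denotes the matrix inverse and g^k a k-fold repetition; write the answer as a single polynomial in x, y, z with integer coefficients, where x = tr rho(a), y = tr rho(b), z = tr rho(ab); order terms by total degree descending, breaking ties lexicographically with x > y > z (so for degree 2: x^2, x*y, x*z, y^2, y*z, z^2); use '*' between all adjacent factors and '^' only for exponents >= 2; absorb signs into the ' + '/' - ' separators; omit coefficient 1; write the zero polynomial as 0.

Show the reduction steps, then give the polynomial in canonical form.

tr(a b^2) = tr(b)*tr(a b) - tr(a) = y*z - x
use: tr(a^2 b) = tr(a)*tr(b a) - tr(b) = x*z - y
tr(a^2) = tr(a)*tr(a) - tr(1) = x^2 - 2
use: tr(b a^2 b) = tr(b)*tr(a^2 b) - tr(a^2) = x*y*z - x^2 - y^2 + 2
use: tr(b a^2 b^2) = tr(b)*tr(b a^2 b) - tr(b a^2) = x*y^2*z - x^2*y - y^3 - x*z + 3*y
tr(a b a b) = tr(a b)*tr(a b) - tr(1) = z^2 - 2
tr(b^2 a b a) = tr(b)*tr(a b a b) - tr(a b a) = y*z^2 - x*z - y
tr(b^2 a b) = tr(b)*tr(b a b) - tr(b a) = y^2*z - x*y - z
apply: tr(b a^2 b^2 a) = tr(a)*tr(b^2 a b a) - tr(b^2 a b) = x*y*z^2 - x^2*z - y^2*z + z
tr(a^2 b^2 a^-1 b) = tr(b a^2 b^2)*tr(a) - tr(b a^2 b^2 a) = x^2*y^2*z - x^3*y - x*y^3 - x*y*z^2 + y^2*z + 3*x*y - z
tr(a^2 b^2 a^-1 b^-1) = tr(a^2 b^2 a^-1)*tr(b) - tr(a^2 b^2 a^-1 b) = -x^2*y^2*z + x^3*y + x*y^3 + x*y*z^2 - 4*x*y + z
tr(a b^2 a^-1 b^-2 a) = tr(a^2 b^2 a^-1 b^-1)*tr(b) - tr(a^2 b^2 a^-1) = -x^2*y^3*z + x^3*y^2 + x*y^4 + x*y^2*z^2 - 4*x*y^2 + x
tr(a b a b^2 a) = tr(a)*tr(b a b^2 a) - tr(b a b^2) = x*y*z^2 - x^2*z - y^2*z + z
use: tr(a b a b a b) = tr(a b)*tr(a b a b) - tr(a^-1 b^-1) = z^3 - 3*z
apply: tr(a b a b a) = tr(a)*tr(b a b a) - tr(b a b) = x*z^2 - y*z - x
tr(a b a b^2 a b) = tr(b)*tr(a b a b a b) - tr(a b a b a) = y*z^3 - x*z^2 - 2*y*z + x
tr(a b a b^2 a b^-1) = tr(a b a b^2 a)*tr(b) - tr(a b a b^2 a b) = x*y^2*z^2 - x^2*y*z - y^3*z - y*z^3 + x*z^2 + 3*y*z - x
tr(b^-2 a b a b^2 a) = tr(a b a b^2 a b^-1)*tr(b) - tr(a b a b^2 a) = x*y^3*z^2 - x^2*y^2*z - y^4*z - y^2*z^3 + x^2*z + 4*y^2*z - x*y - z
use: tr(a b^2 a^-1 b^-2 a b) = tr(b^-2 a b a b^2)*tr(a) - tr(b^-2 a b a b^2 a) = -x*y^3*z^2 + x^2*y^2*z + y^4*z + y^2*z^3 - 4*y^2*z + z
apply: tr(b^-2 a b^-1 a b^2 a^-1) = tr(a b^2 a^-1 b^-2 a)*tr(b) - tr(a b^2 a^-1 b^-2 a b) = -x^2*y^4*z + x^3*y^3 + x*y^5 + 2*x*y^3*z^2 - x^2*y^2*z - y^4*z - y^2*z^3 - 4*x*y^3 + 4*y^2*z + x*y - z
tr(a b^-1 a) = tr(a^2)*tr(b) - tr(a^2 b) = x^2*y - x*z - y
tr(b^-1 a b^-1 a b^2 a^-2 b^-1) = tr(b^-2 a b^-1 a b^2 a^-1)*tr(a) - tr(b^-2 a b^-1 a b^2) = -x^3*y^4*z + x^4*y^3 + x^2*y^5 + 2*x^2*y^3*z^2 - x^3*y^2*z - x*y^4*z - x*y^2*z^3 - 4*x^2*y^3 + 4*x*y^2*z + y
tr(b^2) = tr(b)*tr(b) - tr(1) = y^2 - 2
use: tr(a^2 b^2 a^-2 b) = tr(a^-1 b a^2 b^2)*tr(a) - tr(a^-1 b a^2 b^2 a) = x^3*y^2*z - x^4*y - x^2*y^3 - x^2*y*z^2 + 4*x^2*y + y^3 - 3*y
tr(a b^2 a^-2 b^-1 a) = tr(a^2 b^2 a^-2)*tr(b) - tr(a^2 b^2 a^-2 b) = -x^3*y^2*z + x^4*y + x^2*y^3 + x^2*y*z^2 - 4*x^2*y + y
tr(a^-1 b^-1 a b a b^2) = tr(b^-1 a b a b^2)*tr(a) - tr(b^-1 a b a b^2 a) = -x*y^2*z^2 + x^2*y*z + y^3*z + y*z^3 - 3*y*z - x
apply: tr(a b^2 a^-2 b^-1 a b) = tr(a^-1 b^-1 a b a b^2)*tr(a) - tr(a^-1 b^-1 a b a b^2 a) = -x^2*y^2*z^2 + x^3*y*z + x*y^3*z + x*y*z^3 - 3*x*y*z - x^2 - z^2 + 2
apply: tr(b^-1 a b^-1 a b^2 a^-2) = tr(a b^2 a^-2 b^-1 a)*tr(b) - tr(a b^2 a^-2 b^-1 a b) = -x^3*y^3*z + x^4*y^2 + x^2*y^4 + 2*x^2*y^2*z^2 - x^3*y*z - x*y^3*z - x*y*z^3 - 4*x^2*y^2 + 3*x*y*z + x^2 + y^2 + z^2 - 2
tr(a b^-1 a b^2 a^-2 b^-3) = tr(b^-1 a b^-1 a b^2 a^-2 b^-1)*tr(b) - tr(b^-1 a b^-1 a b^2 a^-2) = -x^3*y^5*z + x^4*y^4 + x^2*y^6 + 2*x^2*y^4*z^2 - x*y^5*z - x*y^3*z^3 - x^4*y^2 - 5*x^2*y^4 - 2*x^2*y^2*z^2 + x^3*y*z + 5*x*y^3*z + x*y*z^3 + 4*x^2*y^2 - 3*x*y*z - x^2 - z^2 + 2
use: tr(b^-4 a b^-1 a b^2 a^-2) = tr(a b^-1 a b^2 a^-2 b^-3)*tr(b) - tr(a b^-1 a b^2 a^-2 b^-2) = -x^3*y^6*z + x^4*y^5 + x^2*y^7 + 2*x^2*y^5*z^2 + x^3*y^4*z - x*y^6*z - x*y^4*z^3 - 2*x^4*y^3 - 6*x^2*y^5 - 4*x^2*y^3*z^2 + 2*x^3*y^2*z + 6*x*y^4*z + 2*x*y^2*z^3 + 8*x^2*y^3 - 7*x*y^2*z - x^2*y - y*z^2 + y

-x^3*y^6*z + x^4*y^5 + x^2*y^7 + 2*x^2*y^5*z^2 + x^3*y^4*z - x*y^6*z - x*y^4*z^3 - 2*x^4*y^3 - 6*x^2*y^5 - 4*x^2*y^3*z^2 + 2*x^3*y^2*z + 6*x*y^4*z + 2*x*y^2*z^3 + 8*x^2*y^3 - 7*x*y^2*z - x^2*y - y*z^2 + y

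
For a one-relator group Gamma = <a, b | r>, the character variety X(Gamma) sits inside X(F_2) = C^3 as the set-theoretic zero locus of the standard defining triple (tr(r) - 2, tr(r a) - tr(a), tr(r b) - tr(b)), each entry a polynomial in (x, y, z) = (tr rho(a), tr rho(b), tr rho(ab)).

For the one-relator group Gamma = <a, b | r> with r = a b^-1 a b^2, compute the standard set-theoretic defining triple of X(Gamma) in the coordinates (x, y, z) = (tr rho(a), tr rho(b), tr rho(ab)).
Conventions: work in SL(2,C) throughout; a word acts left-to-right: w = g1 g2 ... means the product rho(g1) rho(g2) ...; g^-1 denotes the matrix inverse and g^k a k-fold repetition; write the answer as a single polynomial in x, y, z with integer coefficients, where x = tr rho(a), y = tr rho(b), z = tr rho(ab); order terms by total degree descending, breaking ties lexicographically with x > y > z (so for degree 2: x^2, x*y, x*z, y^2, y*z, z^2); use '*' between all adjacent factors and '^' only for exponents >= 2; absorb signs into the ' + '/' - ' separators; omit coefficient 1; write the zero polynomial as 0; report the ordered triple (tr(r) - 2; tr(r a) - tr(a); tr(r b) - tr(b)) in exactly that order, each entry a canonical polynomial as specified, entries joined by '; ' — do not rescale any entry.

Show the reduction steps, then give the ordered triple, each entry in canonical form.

trace(a^2 b) = trace(a) * trace(b a) - trace(b) = x*z - y
next, trace(a^2) = trace(a) * trace(a) - trace(1) = x^2 - 2
trace(a b^2 a) = trace(b) * trace(a^2 b) - trace(a^2) = x*y*z - x^2 - y^2 + 2
trace(a b a b) = trace(a b) * trace(a b) - trace(1)   [split at repeated a] = z^2 - 2
and trace(a b^2 a b) = trace(b) * trace(a b a b) - trace(a b a) = y*z^2 - x*z - y
and trace(a b^-1 a b^2) = trace(a b^2 a) * trace(b) - trace(a b^2 a b) = x*y^2*z - x^2*y - y^3 - y*z^2 + x*z + 3*y
next, trace(b^2 a) = trace(b) * trace(a b) - trace(a) = y*z - x
next, trace(a b^2 a^2) = trace(a) * trace(b^2 a^2) - trace(b^2 a) = x^2*y*z - x^3 - x*y^2 - y*z + 3*x
and trace(b a b^2) = trace(b) * trace(a b^2) - trace(a b) = y^2*z - x*y - z
and trace(a b^2 a^2 b) = trace(a) * trace(b a b^2 a) - trace(b a b^2) = x*y*z^2 - x^2*z - y^2*z + z
trace(a b^-1 a b^2 a) = trace(a b^2 a^2) * trace(b) - trace(a b^2 a^2 b) = x^2*y^2*z - x^3*y - x*y^3 - x*y*z^2 + x^2*z + 3*x*y - z
and trace(b^2) = trace(b) * trace(b) - trace(1)   [square of b] = y^2 - 2
next, trace(b^3) = trace(b) * trace(b^2) - trace(b)   [square of b] = y^3 - 3*y
and trace(a b^3 a) = trace(a) * trace(b^3 a) - trace(b^3)   [square of a] = x*y^2*z - x^2*y - y^3 - x*z + 3*y
next, trace(a b^3 a b) = trace(b) * trace(a b a b^2) - trace(a b a b)   [square of b] = y^2*z^2 - x*y*z - y^2 - z^2 + 2
next, trace(a b^-1 a b^3) = trace(a b^3 a) * trace(b) - trace(a b^3 a b)   [inverse elimination on b] = x*y^3*z - x^2*y^2 - y^4 - y^2*z^2 + 4*y^2 + z^2 - 2
assemble the triple (trace(r) - 2; trace(r a) - x; trace(r b) - y)

x*y^2*z - x^2*y - y^3 - y*z^2 + x*z + 3*y - 2; x^2*y^2*z - x^3*y - x*y^3 - x*y*z^2 + x^2*z + 3*x*y - x - z; x*y^3*z - x^2*y^2 - y^4 - y^2*z^2 + 4*y^2 + z^2 - y - 2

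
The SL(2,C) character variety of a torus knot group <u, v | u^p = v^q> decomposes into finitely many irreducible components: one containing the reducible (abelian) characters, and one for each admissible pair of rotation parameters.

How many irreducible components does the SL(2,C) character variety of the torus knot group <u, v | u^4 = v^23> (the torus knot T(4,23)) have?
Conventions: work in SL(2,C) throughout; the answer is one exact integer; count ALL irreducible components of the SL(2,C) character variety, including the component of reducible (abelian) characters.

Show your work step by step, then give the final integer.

For T(4,23): irreducibility forces the central element u^4 = v^23 to one of +I, -I.
On an irreducible component, tr(u) is locked at 2*cos(pi*alpha/4) for some alpha in 1..3, and tr(v) at 2*cos(pi*beta/23) for some beta in 1..22.
Consistency of u^4 = (-1)^alpha I with v^23 = (-1)^beta I forces alpha = beta (mod 2).
Counting: 2 odd alphas x 11 odd betas + 1 even alphas x 11 even betas = 22 + 11 = 33.
Total: 33 irreducible-character components + 1 reducible (abelian) component = 34.

34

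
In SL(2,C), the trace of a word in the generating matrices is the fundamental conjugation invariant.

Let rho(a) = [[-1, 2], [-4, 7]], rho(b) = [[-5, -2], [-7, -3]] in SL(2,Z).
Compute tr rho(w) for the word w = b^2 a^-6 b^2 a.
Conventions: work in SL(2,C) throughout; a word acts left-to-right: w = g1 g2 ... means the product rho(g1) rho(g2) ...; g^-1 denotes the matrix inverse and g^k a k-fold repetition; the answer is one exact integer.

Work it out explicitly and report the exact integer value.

225215654

rho(b) = [[-5, -2], [-7, -3]]
... * rho(b) = [[-5, -2], [-7, -3]]  ->  [[39, 16], [56, 23]]
... * rho(a^-1) = [[7, -2], [4, -1]]  ->  [[337, -94], [484, -135]]
... * rho(a^-1) = [[7, -2], [4, -1]]  ->  [[1983, -580], [2848, -833]]
... * rho(a^-1) = [[7, -2], [4, -1]]  ->  [[11561, -3386], [16604, -4863]]
... * rho(a^-1) = [[7, -2], [4, -1]]  ->  [[67383, -19736], [96776, -28345]]
... * rho(a^-1) = [[7, -2], [4, -1]]  ->  [[392737, -115030], [564052, -165207]]
... * rho(a^-1) = [[7, -2], [4, -1]]  ->  [[2289039, -670444], [3287536, -962897]]
... * rho(b) = [[-5, -2], [-7, -3]]  ->  [[-6752087, -2566746], [-9697401, -3686381]]
... * rho(b) = [[-5, -2], [-7, -3]]  ->  [[51727657, 21204412], [74291672, 30453945]]
... * rho(a) = [[-1, 2], [-4, 7]]  ->  [[-136545305, 251886198], [-196107452, 361760959]]
tr = -136545305 + 361760959 = 225215654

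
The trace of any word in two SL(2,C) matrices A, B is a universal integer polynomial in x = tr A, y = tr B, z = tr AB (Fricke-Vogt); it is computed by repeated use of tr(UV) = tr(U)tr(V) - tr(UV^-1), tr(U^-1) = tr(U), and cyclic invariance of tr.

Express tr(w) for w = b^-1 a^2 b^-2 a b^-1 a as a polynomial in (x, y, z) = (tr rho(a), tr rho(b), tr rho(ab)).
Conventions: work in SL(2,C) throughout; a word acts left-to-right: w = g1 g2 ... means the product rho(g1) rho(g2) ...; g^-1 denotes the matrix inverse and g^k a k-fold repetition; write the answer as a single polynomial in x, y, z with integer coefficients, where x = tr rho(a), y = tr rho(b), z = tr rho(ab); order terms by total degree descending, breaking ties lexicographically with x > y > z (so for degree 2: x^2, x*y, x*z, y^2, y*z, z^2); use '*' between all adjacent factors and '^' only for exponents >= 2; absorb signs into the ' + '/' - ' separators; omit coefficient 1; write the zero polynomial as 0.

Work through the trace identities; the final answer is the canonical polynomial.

x^4*y^4 - 3*x^3*y^3*z - x^4*y^2 - x^2*y^4 + 3*x^2*y^2*z^2 + 2*x^3*y*z + 2*x*y^3*z - x*y*z^3 - x^2*z^2 - y^2*z^2 - x*y*z + x^2 + y^2 + z^2 - 2

trace(a^2) = trace(a)*trace(a) - trace(1)   [square of a] = x^2 - 2
trace(a^3) = trace(a)*trace(a^2) - trace(a)   [square of a] = x^3 - 3*x
trace(a^4) = trace(a)*trace(a^3) - trace(a^2)   [square of a] = x^4 - 4*x^2 + 2
apply: trace(a b a) = trace(a)*trace(b a) - trace(b)   [square of a] = x*z - y
use: trace(a^2 b a) = trace(a)*trace(a b a) - trace(a b)   [square of a] = x^2*z - x*y - z
trace(a^4 b) = trace(a)*trace(a^2 b a) - trace(a^2 b)   [square of a] = x^3*z - x^2*y - 2*x*z + y
trace(a^2 b^-1 a^2) = trace(a^4)*trace(b) - trace(a^4 b)   [inverse elimination on b] = x^4*y - x^3*z - 3*x^2*y + 2*x*z + y
apply: trace(b a b a) = trace(a b)*trace(a b) - trace(1)   [split at a repeated a] = z^2 - 2
trace(b a b) = trace(b)*trace(a b) - trace(a)   [square of b] = y*z - x
apply: trace(b a^2 b a) = trace(a)*trace(b a b a) - trace(b a b)   [square of a] = x*z^2 - y*z - x
use: trace(b a^2 b) = trace(b)*trace(a^2 b) - trace(a^2)   [square of b] = x*y*z - x^2 - y^2 + 2
use: trace(a^2 b a^2 b) = trace(a)*trace(b a^2 b a) - trace(b a^2 b)   [square of a] = x^2*z^2 - 2*x*y*z + y^2 - 2
apply: trace(a^2 b^-1 a^2 b) = trace(a^2 b a^2)*trace(b) - trace(a^2 b a^2 b)   [inverse elimination on b] = x^3*y*z - x^2*y^2 - x^2*z^2 + 2
apply: trace(b^-1 a^2 b^-1 a^2) = trace(a^2 b^-1 a^2)*trace(b) - trace(a^2 b^-1 a^2 b)   [inverse elimination on b] = x^4*y^2 - 2*x^3*y*z - 2*x^2*y^2 + x^2*z^2 + 2*x*y*z + y^2 - 2
trace(a b^-1 a^2 b^-2 a) = trace(b^-1 a^2 b^-1 a^2)*trace(b) - trace(b^-1 a^2 b^-1 a^2 b)   [inverse elimination on b] = x^4*y^3 - 2*x^3*y^2*z - x^4*y - 2*x^2*y^3 + x^2*y*z^2 + x^3*z + 2*x*y^2*z + 3*x^2*y + y^3 - 2*x*z - 3*y
apply: trace(a b a^3 b) = trace(a)*trace(a b a b a) - trace(a b a b)   [square of a] = x^2*z^2 - x*y*z - x^2 - z^2 + 2
trace(a b a^3 b^-1) = trace(a b a^3)*trace(b) - trace(a b a^3 b)   [inverse elimination on b] = x^3*y*z - x^2*y^2 - x^2*z^2 - x*y*z + x^2 + y^2 + z^2 - 2
apply: trace(a^2 b^-2 a b a) = trace(a b a^3 b^-1)*trace(b) - trace(a b a^3)   [inverse elimination on b] = x^3*y^2*z - x^2*y^3 - x^2*y*z^2 - x^3*z - x*y^2*z + 2*x^2*y + y^3 + y*z^2 + 2*x*z - 3*y
apply: trace(b a b a b a) = trace(a b)*trace(a b a b) - trace(a^-1 b^-1)   [split at a repeated a] = z^3 - 3*z
use: trace(b a b a b) = trace(b)*trace(a b a b) - trace(a b a)   [square of b] = y*z^2 - x*z - y
trace(a b a b a^2 b) = trace(a)*trace(b a b a b a) - trace(b a b a b)   [square of a] = x*z^3 - y*z^2 - 2*x*z + y
trace(a b a b a^2 b^-1) = trace(a b a b a^2)*trace(b) - trace(a b a b a^2 b)   [inverse elimination on b] = x^2*y*z^2 - x*y^2*z - x*z^3 - x^2*y + 2*x*z + y
use: trace(a^2 b^-2 a b a b) = trace(a b a b a^2 b^-1)*trace(b) - trace(a b a b a^2)   [inverse elimination on b] = x^2*y^2*z^2 - x*y^3*z - x*y*z^3 - x^2*y^2 - x^2*z^2 + 3*x*y*z + x^2 + y^2 + z^2 - 2
use: trace(a b^-1 a^2 b^-2 a b) = trace(a^2 b^-2 a b a)*trace(b) - trace(a^2 b^-2 a b a b)   [inverse elimination on b] = x^3*y^3*z - x^2*y^4 - 2*x^2*y^2*z^2 - x^3*y*z + x*y*z^3 + 3*x^2*y^2 + x^2*z^2 + y^4 + y^2*z^2 - x*y*z - x^2 - 4*y^2 - z^2 + 2
trace(b^-1 a^2 b^-2 a b^-1 a) = trace(a b^-1 a^2 b^-2 a)*trace(b) - trace(a b^-1 a^2 b^-2 a b)   [inverse elimination on b] = x^4*y^4 - 3*x^3*y^3*z - x^4*y^2 - x^2*y^4 + 3*x^2*y^2*z^2 + 2*x^3*y*z + 2*x*y^3*z - x*y*z^3 - x^2*z^2 - y^2*z^2 - x*y*z + x^2 + y^2 + z^2 - 2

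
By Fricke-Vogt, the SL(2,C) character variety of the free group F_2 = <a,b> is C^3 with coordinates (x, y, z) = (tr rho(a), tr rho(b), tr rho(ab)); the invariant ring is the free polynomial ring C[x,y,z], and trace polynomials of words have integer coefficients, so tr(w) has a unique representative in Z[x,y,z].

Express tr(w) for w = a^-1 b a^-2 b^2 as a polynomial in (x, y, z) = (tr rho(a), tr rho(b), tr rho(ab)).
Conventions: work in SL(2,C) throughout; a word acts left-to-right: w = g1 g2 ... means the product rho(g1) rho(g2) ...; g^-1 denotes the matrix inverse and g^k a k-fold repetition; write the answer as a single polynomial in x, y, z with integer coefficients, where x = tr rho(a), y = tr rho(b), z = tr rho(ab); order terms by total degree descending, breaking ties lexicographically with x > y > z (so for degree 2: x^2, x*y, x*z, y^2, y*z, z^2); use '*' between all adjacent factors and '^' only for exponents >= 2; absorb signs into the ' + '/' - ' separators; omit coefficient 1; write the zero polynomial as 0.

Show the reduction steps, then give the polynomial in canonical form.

x^3*y^3 - 2*x^2*y^2*z - x^3*y - x*y^3 + x*y*z^2 + x^2*z + y^2*z + x*y - z

tr(b^2) = tr(b) tr(b) - tr(1) = y^2 - 2
tr(b^3) = tr(b) tr(b^2) - tr(b) = y^3 - 3*y
tr(a b^2) = tr(b) tr(a b) - tr(a) = y*z - x
tr(b^3 a) = tr(b) tr(a b^2) - tr(a b) = y^2*z - x*y - z
tr(b^2 a^-1 b) = tr(b^3) tr(a) - tr(b^3 a) = x*y^3 - y^2*z - 2*x*y + z
tr(a b a b) = tr(a b) tr(a b) - tr(1) = z^2 - 2
tr(a b a) = tr(a) tr(b a) - tr(b) = x*z - y
tr(b a b^2 a) = tr(b) tr(a b a b) - tr(a b a) = y*z^2 - x*z - y
tr(b^2 a^-1 b a) = tr(b a b^2) tr(a) - tr(b a b^2 a) = x*y^2*z - x^2*y - y*z^2 + y
tr(a^-1 b^2 a^-1 b) = tr(b^2 a^-1 b) tr(a) - tr(b^2 a^-1 b a) = x^2*y^3 - 2*x*y^2*z - x^2*y + y*z^2 + x*z - y
tr(a^-1 b a^-2 b^2) = tr(a^-1 b^2 a^-1 b) tr(a) - tr(a^-1 b^2 a^-1 b a) = x^3*y^3 - 2*x^2*y^2*z - x^3*y - x*y^3 + x*y*z^2 + x^2*z + y^2*z + x*y - z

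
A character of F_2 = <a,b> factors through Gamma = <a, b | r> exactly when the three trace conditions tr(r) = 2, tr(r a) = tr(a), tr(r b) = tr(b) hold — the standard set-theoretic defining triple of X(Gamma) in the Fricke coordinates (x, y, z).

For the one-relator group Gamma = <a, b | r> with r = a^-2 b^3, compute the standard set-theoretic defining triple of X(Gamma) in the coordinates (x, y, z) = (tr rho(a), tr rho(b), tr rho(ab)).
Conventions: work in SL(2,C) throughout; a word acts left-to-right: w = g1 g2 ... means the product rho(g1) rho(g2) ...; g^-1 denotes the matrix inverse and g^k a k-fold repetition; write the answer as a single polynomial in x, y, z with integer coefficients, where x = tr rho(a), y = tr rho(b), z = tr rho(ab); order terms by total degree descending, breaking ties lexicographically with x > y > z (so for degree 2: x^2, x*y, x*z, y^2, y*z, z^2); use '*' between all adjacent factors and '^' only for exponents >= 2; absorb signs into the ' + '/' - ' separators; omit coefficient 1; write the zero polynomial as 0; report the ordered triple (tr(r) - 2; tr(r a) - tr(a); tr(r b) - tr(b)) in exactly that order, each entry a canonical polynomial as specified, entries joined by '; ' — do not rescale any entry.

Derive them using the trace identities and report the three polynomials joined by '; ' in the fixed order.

tr(b^2) = tr(b) * tr(b) - tr(1) = y^2 - 2
tr(b^3) = tr(b) * tr(b^2) - tr(b) = y^3 - 3*y
tr(a b^2) = tr(b) * tr(a b) - tr(a) = y*z - x
tr(b^3 a) = tr(b) * tr(a b^2) - tr(a b) = y^2*z - x*y - z
tr(a^-1 b^3) = tr(b^3) * tr(a) - tr(b^3 a) = x*y^3 - y^2*z - 2*x*y + z
tr(a^-2 b^3) = tr(a^-1 b^3) * tr(a) - tr(a^-1 b^3 a) = x^2*y^3 - x*y^2*z - 2*x^2*y - y^3 + x*z + 3*y
tr(b^4) = tr(b) * tr(b^3) - tr(b^2) = y^4 - 4*y^2 + 2
tr(b^4 a) = tr(b) * tr(b^2 a b) - tr(b^2 a) = y^3*z - x*y^2 - 2*y*z + x
tr(a^-1 b^4) = tr(b^4) * tr(a) - tr(b^4 a) = x*y^4 - y^3*z - 3*x*y^2 + 2*y*z + x
tr(a^-2 b^4) = tr(a^-1 b^4) * tr(a) - tr(a^-1 b^4 a) = x^2*y^4 - x*y^3*z - 3*x^2*y^2 - y^4 + 2*x*y*z + x^2 + 4*y^2 - 2
assemble the triple (tr(r) - 2; tr(r a) - x; tr(r b) - y)

x^2*y^3 - x*y^2*z - 2*x^2*y - y^3 + x*z + 3*y - 2; x*y^3 - y^2*z - 2*x*y - x + z; x^2*y^4 - x*y^3*z - 3*x^2*y^2 - y^4 + 2*x*y*z + x^2 + 4*y^2 - y - 2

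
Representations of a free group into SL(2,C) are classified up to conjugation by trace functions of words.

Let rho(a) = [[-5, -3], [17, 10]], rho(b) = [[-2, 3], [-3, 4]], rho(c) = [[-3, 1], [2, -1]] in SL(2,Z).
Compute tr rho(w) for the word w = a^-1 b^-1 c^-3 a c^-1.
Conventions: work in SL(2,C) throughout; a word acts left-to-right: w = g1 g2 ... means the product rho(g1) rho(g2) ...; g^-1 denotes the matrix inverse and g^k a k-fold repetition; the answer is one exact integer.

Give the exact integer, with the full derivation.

24728

rho(a^-1) = [[10, 3], [-17, -5]]
... * rho(b^-1) = [[4, -3], [3, -2]]  ->  [[49, -36], [-83, 61]]
... * rho(c^-1) = [[-1, -1], [-2, -3]]  ->  [[23, 59], [-39, -100]]
... * rho(c^-1) = [[-1, -1], [-2, -3]]  ->  [[-141, -200], [239, 339]]
... * rho(c^-1) = [[-1, -1], [-2, -3]]  ->  [[541, 741], [-917, -1256]]
... * rho(a) = [[-5, -3], [17, 10]]  ->  [[9892, 5787], [-16767, -9809]]
... * rho(c^-1) = [[-1, -1], [-2, -3]]  ->  [[-21466, -27253], [36385, 46194]]
tr = -21466 + 46194 = 24728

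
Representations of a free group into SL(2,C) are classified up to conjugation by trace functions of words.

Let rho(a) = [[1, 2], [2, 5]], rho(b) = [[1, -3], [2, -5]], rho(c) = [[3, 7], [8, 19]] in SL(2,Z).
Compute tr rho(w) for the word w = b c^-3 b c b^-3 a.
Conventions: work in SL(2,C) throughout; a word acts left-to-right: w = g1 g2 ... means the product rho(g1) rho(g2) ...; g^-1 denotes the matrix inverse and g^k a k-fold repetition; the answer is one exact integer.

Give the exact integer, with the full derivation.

-59488486

rho(b) = [[1, -3], [2, -5]]
... * rho(c^-1) = [[19, -7], [-8, 3]]  ->  [[43, -16], [78, -29]]
... * rho(c^-1) = [[19, -7], [-8, 3]]  ->  [[945, -349], [1714, -633]]
... * rho(c^-1) = [[19, -7], [-8, 3]]  ->  [[20747, -7662], [37630, -13897]]
... * rho(b) = [[1, -3], [2, -5]]  ->  [[5423, -23931], [9836, -43405]]
... * rho(c) = [[3, 7], [8, 19]]  ->  [[-175179, -416728], [-317732, -755843]]
... * rho(b^-1) = [[-5, 3], [-2, 1]]  ->  [[1709351, -942265], [3100346, -1709039]]
... * rho(b^-1) = [[-5, 3], [-2, 1]]  ->  [[-6662225, 4185788], [-12083652, 7591999]]
... * rho(b^-1) = [[-5, 3], [-2, 1]]  ->  [[24939549, -15800887], [45234262, -28658957]]
... * rho(a) = [[1, 2], [2, 5]]  ->  [[-6662225, -29125337], [-12083652, -52826261]]
tr = -6662225 + -52826261 = -59488486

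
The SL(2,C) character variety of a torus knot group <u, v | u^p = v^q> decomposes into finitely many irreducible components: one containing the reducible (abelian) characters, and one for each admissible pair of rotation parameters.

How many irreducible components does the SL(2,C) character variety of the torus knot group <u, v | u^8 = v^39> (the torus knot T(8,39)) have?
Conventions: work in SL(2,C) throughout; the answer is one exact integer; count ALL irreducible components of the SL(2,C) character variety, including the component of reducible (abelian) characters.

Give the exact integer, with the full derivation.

In the torus knot group T(8,39), u^8 = v^39 is central, so an irreducible representation sends it to +I or -I (Schur).
So on each irreducible component the traces are pinned: tr(u) = 2*cos(pi*alpha/8) with 1 <= alpha <= 7, tr(v) = 2*cos(pi*beta/39) with 1 <= beta <= 38.
u^8 = (-1)^alpha I and v^39 = (-1)^beta I must agree, so alpha and beta have equal parity.
count pairs: odd alpha (4 choices) x odd beta (19), plus even alpha (3) x even beta (19): 4*19 + 3*19 = 133.
That is 133 components of irreducible characters, and with the reducible (abelian) component the total is 134.

134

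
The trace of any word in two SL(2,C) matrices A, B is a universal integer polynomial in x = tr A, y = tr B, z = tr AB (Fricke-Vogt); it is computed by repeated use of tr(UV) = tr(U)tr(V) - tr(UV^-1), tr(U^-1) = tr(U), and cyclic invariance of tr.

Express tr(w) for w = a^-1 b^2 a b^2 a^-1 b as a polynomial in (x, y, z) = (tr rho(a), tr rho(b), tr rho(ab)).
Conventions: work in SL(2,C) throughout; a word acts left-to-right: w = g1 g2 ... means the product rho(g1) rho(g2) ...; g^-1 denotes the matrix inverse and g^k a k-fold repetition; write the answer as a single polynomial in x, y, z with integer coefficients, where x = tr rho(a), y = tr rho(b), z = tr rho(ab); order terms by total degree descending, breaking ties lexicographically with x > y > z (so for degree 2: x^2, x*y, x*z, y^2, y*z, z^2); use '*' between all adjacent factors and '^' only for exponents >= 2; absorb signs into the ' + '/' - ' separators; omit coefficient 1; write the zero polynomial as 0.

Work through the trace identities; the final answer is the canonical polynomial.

trace(b a b) = trace(b) trace(a b) - trace(a)  (reduce the b square) = y*z - x
apply: trace(b a b^2) = trace(b) trace(b a b) - trace(b a)  (reduce the b square) = y^2*z - x*y - z
use: trace(b^3 a b) = trace(b) trace(b a b^2) - trace(b a b)  (reduce the b square) = y^3*z - x*y^2 - 2*y*z + x
apply: trace(b^3 a b^2) = trace(b) trace(b^3 a b) - trace(b^3 a)  (reduce the b square) = y^4*z - x*y^3 - 3*y^2*z + 2*x*y + z
trace(a b a b) = trace(a b) trace(a b) - trace(1)  (split on a) = z^2 - 2
apply: trace(a b a) = trace(a) trace(b a) - trace(b)  (reduce the a square) = x*z - y
apply: trace(a b a b^2) = trace(b) trace(a b a b) - trace(a b a)  (reduce the b square) = y*z^2 - x*z - y
use: trace(a b^3 a b) = trace(b) trace(a b a b^2) - trace(a b a b)  (reduce the b square) = y^2*z^2 - x*y*z - y^2 - z^2 + 2
trace(b^2) = trace(b) trace(b) - trace(1)  (reduce the b square) = y^2 - 2
trace(b^3) = trace(b) trace(b^2) - trace(b)  (reduce the b square) = y^3 - 3*y
trace(a b^3 a) = trace(a) trace(b^3 a) - trace(b^3)  (reduce the a square) = x*y^2*z - x^2*y - y^3 - x*z + 3*y
apply: trace(b^3 a b^2 a) = trace(b) trace(a b^3 a b) - trace(a b^3 a)  (reduce the b square) = y^3*z^2 - 2*x*y^2*z + x^2*y - y*z^2 + x*z - y
apply: trace(b^2 a b^2 a^-1 b) = trace(b^3 a b^2) trace(a) - trace(b^3 a b^2 a)  (eliminate a^-1) = x*y^4*z - x^2*y^3 - y^3*z^2 - x*y^2*z + x^2*y + y*z^2 + y
trace(a b a b a b) = trace(a b a b) trace(a b) - trace(b a)  (split on a) = z^3 - 3*z
use: trace(a b a b a) = trace(a) trace(b a b a) - trace(b a b)  (reduce the a square) = x*z^2 - y*z - x
apply: trace(a b^2 a b a b) = trace(b) trace(a b a b a b) - trace(a b a b a)  (reduce the b square) = y*z^3 - x*z^2 - 2*y*z + x
apply: trace(a b a^2) = trace(a) trace(a b a) - trace(a b)  (reduce the a square) = x^2*z - x*y - z
trace(a b^2 a b a) = trace(b) trace(a b a^2 b) - trace(a b a^2)  (reduce the b square) = x*y*z^2 - x^2*z - y^2*z + z
apply: trace(b a b^2 a b^2 a) = trace(b) trace(a b^2 a b a b) - trace(a b^2 a b a)  (reduce the b square) = y^2*z^3 - 2*x*y*z^2 + x^2*z - y^2*z + x*y - z
trace(b^2 a b^2 a^-1 b a) = trace(b a b^2 a b^2) trace(a) - trace(b a b^2 a b^2 a)  (eliminate a^-1) = x*y^3*z^2 - 2*x^2*y^2*z - y^2*z^3 + x^3*y + x*y*z^2 + y^2*z - 2*x*y + z
trace(a^-1 b^2 a b^2 a^-1 b) = trace(b^2 a b^2 a^-1 b) trace(a) - trace(b^2 a b^2 a^-1 b a)  (eliminate a^-1) = x^2*y^4*z - x^3*y^3 - 2*x*y^3*z^2 + x^2*y^2*z + y^2*z^3 - y^2*z + 3*x*y - z

x^2*y^4*z - x^3*y^3 - 2*x*y^3*z^2 + x^2*y^2*z + y^2*z^3 - y^2*z + 3*x*y - z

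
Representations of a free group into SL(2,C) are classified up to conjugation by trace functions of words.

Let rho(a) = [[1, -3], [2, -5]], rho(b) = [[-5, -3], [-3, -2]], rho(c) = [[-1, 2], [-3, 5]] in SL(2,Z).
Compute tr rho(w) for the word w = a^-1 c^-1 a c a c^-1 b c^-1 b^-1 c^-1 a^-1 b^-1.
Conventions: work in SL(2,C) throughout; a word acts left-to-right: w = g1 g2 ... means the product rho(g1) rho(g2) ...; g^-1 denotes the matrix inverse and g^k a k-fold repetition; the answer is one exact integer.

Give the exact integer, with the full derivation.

rho(a^-1) = [[-5, 3], [-2, 1]]
... * rho(c^-1) = [[5, -2], [3, -1]]  ->  [[-16, 7], [-7, 3]]
... * rho(a) = [[1, -3], [2, -5]]  ->  [[-2, 13], [-1, 6]]
... * rho(c) = [[-1, 2], [-3, 5]]  ->  [[-37, 61], [-17, 28]]
... * rho(a) = [[1, -3], [2, -5]]  ->  [[85, -194], [39, -89]]
... * rho(c^-1) = [[5, -2], [3, -1]]  ->  [[-157, 24], [-72, 11]]
... * rho(b) = [[-5, -3], [-3, -2]]  ->  [[713, 423], [327, 194]]
... * rho(c^-1) = [[5, -2], [3, -1]]  ->  [[4834, -1849], [2217, -848]]
... * rho(b^-1) = [[-2, 3], [3, -5]]  ->  [[-15215, 23747], [-6978, 10891]]
... * rho(c^-1) = [[5, -2], [3, -1]]  ->  [[-4834, 6683], [-2217, 3065]]
... * rho(a^-1) = [[-5, 3], [-2, 1]]  ->  [[10804, -7819], [4955, -3586]]
... * rho(b^-1) = [[-2, 3], [3, -5]]  ->  [[-45065, 71507], [-20668, 32795]]
tr = -45065 + 32795 = -12270

-12270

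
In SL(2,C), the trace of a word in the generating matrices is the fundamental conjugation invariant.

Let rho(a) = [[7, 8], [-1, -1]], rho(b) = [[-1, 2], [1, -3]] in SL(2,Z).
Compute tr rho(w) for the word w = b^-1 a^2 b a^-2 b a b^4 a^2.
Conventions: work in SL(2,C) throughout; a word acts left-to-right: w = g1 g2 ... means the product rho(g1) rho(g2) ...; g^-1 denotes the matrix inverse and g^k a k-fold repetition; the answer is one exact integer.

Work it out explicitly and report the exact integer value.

rho(b^-1) = [[-3, -2], [-1, -1]]
... * rho(a) = [[7, 8], [-1, -1]]  ->  [[-19, -22], [-6, -7]]
... * rho(a) = [[7, 8], [-1, -1]]  ->  [[-111, -130], [-35, -41]]
... * rho(b) = [[-1, 2], [1, -3]]  ->  [[-19, 168], [-6, 53]]
... * rho(a^-1) = [[-1, -8], [1, 7]]  ->  [[187, 1328], [59, 419]]
... * rho(a^-1) = [[-1, -8], [1, 7]]  ->  [[1141, 7800], [360, 2461]]
... * rho(b) = [[-1, 2], [1, -3]]  ->  [[6659, -21118], [2101, -6663]]
... * rho(a) = [[7, 8], [-1, -1]]  ->  [[67731, 74390], [21370, 23471]]
... * rho(b) = [[-1, 2], [1, -3]]  ->  [[6659, -87708], [2101, -27673]]
... * rho(b) = [[-1, 2], [1, -3]]  ->  [[-94367, 276442], [-29774, 87221]]
... * rho(b) = [[-1, 2], [1, -3]]  ->  [[370809, -1018060], [116995, -321211]]
... * rho(b) = [[-1, 2], [1, -3]]  ->  [[-1388869, 3795798], [-438206, 1197623]]
... * rho(a) = [[7, 8], [-1, -1]]  ->  [[-13517881, -14906750], [-4265065, -4703271]]
... * rho(a) = [[7, 8], [-1, -1]]  ->  [[-79718417, -93236298], [-25152184, -29417249]]
tr = -79718417 + -29417249 = -109135666

-109135666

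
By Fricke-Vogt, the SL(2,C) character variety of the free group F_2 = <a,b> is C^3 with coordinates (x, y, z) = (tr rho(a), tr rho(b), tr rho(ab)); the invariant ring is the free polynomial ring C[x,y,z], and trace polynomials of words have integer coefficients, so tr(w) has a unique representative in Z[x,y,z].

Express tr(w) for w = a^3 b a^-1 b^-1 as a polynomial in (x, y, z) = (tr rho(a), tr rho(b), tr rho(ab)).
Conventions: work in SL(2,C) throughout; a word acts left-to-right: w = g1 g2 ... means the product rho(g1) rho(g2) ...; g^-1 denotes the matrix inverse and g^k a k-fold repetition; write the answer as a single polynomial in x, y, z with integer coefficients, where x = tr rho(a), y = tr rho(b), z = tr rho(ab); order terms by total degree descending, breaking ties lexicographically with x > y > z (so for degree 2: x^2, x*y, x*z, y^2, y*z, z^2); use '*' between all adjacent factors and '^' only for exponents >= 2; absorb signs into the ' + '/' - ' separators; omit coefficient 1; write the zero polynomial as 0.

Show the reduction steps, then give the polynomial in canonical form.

-x^3*y*z + x^4 + x^2*y^2 + x^2*z^2 + x*y*z - 4*x^2 - y^2 - z^2 + 2

trace(a^2) = trace(a) * trace(a) - trace(1)  (reduce the a square) = x^2 - 2
trace(a^3) = trace(a) * trace(a^2) - trace(a)  (reduce the a square) = x^3 - 3*x
trace(b a^2) = trace(a) * trace(b a) - trace(b)  (reduce the a square) = x*z - y
trace(a b a^2) = trace(a) * trace(b a^2) - trace(b a)  (reduce the a square) = x^2*z - x*y - z
trace(a^3 b a) = trace(a) * trace(a b a^2) - trace(a b a)  (reduce the a square) = x^3*z - x^2*y - 2*x*z + y
trace(b a b a) = trace(a b) * trace(a b) - trace(1)  (split on a) = z^2 - 2
trace(b a b) = trace(b) * trace(a b) - trace(a)  (reduce the b square) = y*z - x
trace(b a b a^2) = trace(a) * trace(b a b a) - trace(b a b)  (reduce the a square) = x*z^2 - y*z - x
trace(a^3 b a b) = trace(a) * trace(b a b a^2) - trace(b a b a)  (reduce the a square) = x^2*z^2 - x*y*z - x^2 - z^2 + 2
trace(b^-1 a^3 b a) = trace(a^3 b a) * trace(b) - trace(a^3 b a b)  (eliminate b^-1) = x^3*y*z - x^2*y^2 - x^2*z^2 - x*y*z + x^2 + y^2 + z^2 - 2
trace(a^3 b a^-1 b^-1) = trace(b^-1 a^3 b) * trace(a) - trace(b^-1 a^3 b a)  (eliminate a^-1) = -x^3*y*z + x^4 + x^2*y^2 + x^2*z^2 + x*y*z - 4*x^2 - y^2 - z^2 + 2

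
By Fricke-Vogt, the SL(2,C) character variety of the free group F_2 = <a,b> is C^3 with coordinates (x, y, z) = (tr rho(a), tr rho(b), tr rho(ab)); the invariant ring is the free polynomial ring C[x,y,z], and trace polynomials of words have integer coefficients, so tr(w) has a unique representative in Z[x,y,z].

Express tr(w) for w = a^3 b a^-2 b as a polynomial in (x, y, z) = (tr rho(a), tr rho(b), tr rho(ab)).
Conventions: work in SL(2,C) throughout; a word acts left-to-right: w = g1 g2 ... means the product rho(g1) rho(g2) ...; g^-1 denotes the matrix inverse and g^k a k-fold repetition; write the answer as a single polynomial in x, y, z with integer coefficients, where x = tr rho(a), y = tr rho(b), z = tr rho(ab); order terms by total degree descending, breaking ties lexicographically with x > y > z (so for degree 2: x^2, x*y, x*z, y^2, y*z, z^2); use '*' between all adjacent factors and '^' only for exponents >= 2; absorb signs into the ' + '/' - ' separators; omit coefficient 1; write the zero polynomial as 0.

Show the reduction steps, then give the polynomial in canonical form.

x^4*y*z - x^5 - x^3*y^2 - x^3*z^2 - x^2*y*z + 5*x^3 + x*y^2 + x*z^2 + y*z - 5*x

tr(a^2 b) = tr(a) tr(b a) - tr(b)  (reduce the a square) = x*z - y
apply: tr(a^2) = tr(a) tr(a) - tr(1)  (reduce the a square) = x^2 - 2
use: tr(b^2 a^2) = tr(b) tr(a^2 b) - tr(a^2)  (reduce the b square) = x*y*z - x^2 - y^2 + 2
use: tr(b^2 a) = tr(b) tr(a b) - tr(a)  (reduce the b square) = y*z - x
apply: tr(b a^3 b) = tr(a) tr(b^2 a^2) - tr(b^2 a)  (reduce the a square) = x^2*y*z - x^3 - x*y^2 - y*z + 3*x
tr(b a b a) = tr(a b) tr(a b) - tr(1)  (split on a) = z^2 - 2
apply: tr(b a b a^2) = tr(a) tr(b a b a) - tr(b a b)  (reduce the a square) = x*z^2 - y*z - x
apply: tr(b a^3 b a) = tr(a) tr(b a b a^2) - tr(b a b a)  (reduce the a square) = x^2*z^2 - x*y*z - x^2 - z^2 + 2
tr(a^-1 b a^3 b) = tr(b a^3 b) tr(a) - tr(b a^3 b a)  (eliminate a^-1) = x^3*y*z - x^4 - x^2*y^2 - x^2*z^2 + 4*x^2 + z^2 - 2
apply: tr(a^3 b a^-2 b) = tr(a^-1 b a^3 b) tr(a) - tr(a^-1 b a^3 b a)  (eliminate a^-1) = x^4*y*z - x^5 - x^3*y^2 - x^3*z^2 - x^2*y*z + 5*x^3 + x*y^2 + x*z^2 + y*z - 5*x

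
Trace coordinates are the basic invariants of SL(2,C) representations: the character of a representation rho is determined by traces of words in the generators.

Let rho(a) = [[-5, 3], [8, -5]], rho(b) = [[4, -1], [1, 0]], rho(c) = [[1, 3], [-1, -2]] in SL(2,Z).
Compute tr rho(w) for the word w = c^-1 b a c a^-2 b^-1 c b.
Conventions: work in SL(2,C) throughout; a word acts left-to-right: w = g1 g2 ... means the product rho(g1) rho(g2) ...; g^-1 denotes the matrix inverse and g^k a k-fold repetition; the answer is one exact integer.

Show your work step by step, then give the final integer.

rho(c^-1) = [[-2, -3], [1, 1]]
... * rho(b) = [[4, -1], [1, 0]]  ->  [[-11, 2], [5, -1]]
... * rho(a) = [[-5, 3], [8, -5]]  ->  [[71, -43], [-33, 20]]
... * rho(c) = [[1, 3], [-1, -2]]  ->  [[114, 299], [-53, -139]]
... * rho(a^-1) = [[-5, -3], [-8, -5]]  ->  [[-2962, -1837], [1377, 854]]
... * rho(a^-1) = [[-5, -3], [-8, -5]]  ->  [[29506, 18071], [-13717, -8401]]
... * rho(b^-1) = [[0, 1], [-1, 4]]  ->  [[-18071, 101790], [8401, -47321]]
... * rho(c) = [[1, 3], [-1, -2]]  ->  [[-119861, -257793], [55722, 119845]]
... * rho(b) = [[4, -1], [1, 0]]  ->  [[-737237, 119861], [342733, -55722]]
tr = -737237 + -55722 = -792959

-792959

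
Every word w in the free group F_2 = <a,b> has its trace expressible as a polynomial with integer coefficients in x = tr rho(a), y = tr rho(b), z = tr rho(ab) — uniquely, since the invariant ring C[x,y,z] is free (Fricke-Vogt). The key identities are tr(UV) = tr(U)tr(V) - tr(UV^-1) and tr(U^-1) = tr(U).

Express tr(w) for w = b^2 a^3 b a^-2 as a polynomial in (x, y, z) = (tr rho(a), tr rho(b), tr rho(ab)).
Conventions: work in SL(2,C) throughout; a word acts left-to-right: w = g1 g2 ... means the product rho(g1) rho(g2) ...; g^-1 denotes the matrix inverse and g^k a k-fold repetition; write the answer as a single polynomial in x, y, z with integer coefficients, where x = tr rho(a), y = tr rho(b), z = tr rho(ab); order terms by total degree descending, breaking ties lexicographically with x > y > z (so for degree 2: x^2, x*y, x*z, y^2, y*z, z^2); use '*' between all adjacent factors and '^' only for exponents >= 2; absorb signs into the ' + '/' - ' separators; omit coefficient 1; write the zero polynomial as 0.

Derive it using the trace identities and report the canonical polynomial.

x^4*y^2*z - x^5*y - x^3*y^3 - x^3*y*z^2 - x^2*y^2*z + 5*x^3*y + x*y^3 + x*y*z^2 + y^2*z - 5*x*y - z

trace(a^2 b) = trace(a) * trace(b a) - trace(b)   [square of a] = x*z - y
trace(a^2) = trace(a) * trace(a) - trace(1)   [square of a] = x^2 - 2
trace(a^2 b^2) = trace(b) * trace(a^2 b) - trace(a^2)   [square of b] = x*y*z - x^2 - y^2 + 2
trace(a b^3 a) = trace(b) * trace(a^2 b^2) - trace(a^2 b)   [square of b] = x*y^2*z - x^2*y - y^3 - x*z + 3*y
trace(a b^2) = trace(b) * trace(a b) - trace(a)   [square of b] = y*z - x
trace(a b^3) = trace(b) * trace(a b^2) - trace(a b)   [square of b] = y^2*z - x*y - z
trace(b^2 a^3 b) = trace(a) * trace(a b^3 a) - trace(a b^3)   [square of a] = x^2*y^2*z - x^3*y - x*y^3 - x^2*z - y^2*z + 4*x*y + z
trace(b a b a) = trace(a b) * trace(a b) - trace(1)   [split at a repeated a] = z^2 - 2
trace(a b a b a) = trace(a) * trace(b a b a) - trace(b a b)   [square of a] = x*z^2 - y*z - x
trace(a^3 b a b) = trace(a) * trace(a b a b a) - trace(a b a b)   [square of a] = x^2*z^2 - x*y*z - x^2 - z^2 + 2
trace(a b a^2) = trace(a) * trace(b a^2) - trace(b a)   [square of a] = x^2*z - x*y - z
trace(a^3 b a) = trace(a) * trace(a b a^2) - trace(a b a)   [square of a] = x^3*z - x^2*y - 2*x*z + y
trace(b^2 a^3 b a) = trace(b) * trace(a^3 b a b) - trace(a^3 b a)   [square of b] = x^2*y*z^2 - x^3*z - x*y^2*z - y*z^2 + 2*x*z + y
trace(a^-1 b^2 a^3 b) = trace(b^2 a^3 b) * trace(a) - trace(b^2 a^3 b a)   [inverse elimination on a] = x^3*y^2*z - x^4*y - x^2*y^3 - x^2*y*z^2 + 4*x^2*y + y*z^2 - x*z - y
trace(b^2 a^3 b a^-2) = trace(a^-1 b^2 a^3 b) * trace(a) - trace(a^-1 b^2 a^3 b a)   [inverse elimination on a] = x^4*y^2*z - x^5*y - x^3*y^3 - x^3*y*z^2 - x^2*y^2*z + 5*x^3*y + x*y^3 + x*y*z^2 + y^2*z - 5*x*y - z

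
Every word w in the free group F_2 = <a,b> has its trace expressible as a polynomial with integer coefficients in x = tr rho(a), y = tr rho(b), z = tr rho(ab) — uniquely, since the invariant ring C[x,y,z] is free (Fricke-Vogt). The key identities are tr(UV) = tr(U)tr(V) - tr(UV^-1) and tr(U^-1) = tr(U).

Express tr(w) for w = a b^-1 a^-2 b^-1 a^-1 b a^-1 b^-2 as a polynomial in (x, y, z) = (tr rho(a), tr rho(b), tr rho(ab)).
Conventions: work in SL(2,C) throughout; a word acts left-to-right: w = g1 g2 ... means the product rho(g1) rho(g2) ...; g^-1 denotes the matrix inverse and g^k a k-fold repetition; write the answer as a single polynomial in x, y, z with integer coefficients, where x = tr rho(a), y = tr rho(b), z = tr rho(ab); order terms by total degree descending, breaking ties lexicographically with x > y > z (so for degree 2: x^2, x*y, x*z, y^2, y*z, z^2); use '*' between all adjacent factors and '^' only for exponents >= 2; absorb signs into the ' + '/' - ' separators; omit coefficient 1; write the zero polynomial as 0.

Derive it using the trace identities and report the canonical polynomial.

x^3*y^3*z^2 - x^4*y^2*z - 2*x^2*y^4*z - 2*x^2*y^2*z^3 + x^3*y^3 + x^3*y*z^2 + x*y^5 + 3*x*y^3*z^2 + x*y*z^4 + 4*x^2*y^2*z - y^4*z - y^2*z^3 - x^3*y - 5*x*y^3 - 4*x*y*z^2 - x^2*z + 3*y^2*z + 4*x*y + z

next, tr(b^-1) = tr(b) = y
tr(b^-2) = tr(b^-1) * tr(b) - tr(1) = y^2 - 2
and tr(b^-1 a) = tr(a) * tr(b) - tr(a b) = x*y - z
and tr(b^-2 a) = tr(b^-1 a) * tr(b) - tr(b^-1 a b) = x*y^2 - y*z - x
and tr(b^-2 a^-1) = tr(b^-2) * tr(a) - tr(b^-2 a) = y*z - x
tr(a^-2 b^-2) = tr(b^-2 a^-1) * tr(a) - tr(b^-2) = x*y*z - x^2 - y^2 + 2
tr(a b a) = tr(a) * tr(b a) - tr(b) = x*z - y
and tr(a b a b) = tr(b a) * tr(b a) - tr(1) = z^2 - 2
next, tr(b^-1 a b a) = tr(a b a) * tr(b) - tr(a b a b) = x*y*z - y^2 - z^2 + 2
next, tr(b^-1 a b a^-1) = tr(b^-1 a b) * tr(a) - tr(b^-1 a b a) = -x*y*z + x^2 + y^2 + z^2 - 2
tr(a^-1 b^-1 a b a^-1) = tr(b^-1 a b a^-1) * tr(a) - tr(b^-1 a b) = -x^2*y*z + x^3 + x*y^2 + x*z^2 - 3*x
next, tr(b^-1 a b a^-3) = tr(a^-1 b^-1 a b a^-1) * tr(a) - tr(a^-1 b^-1 a b) = -x^3*y*z + x^4 + x^2*y^2 + x^2*z^2 + x*y*z - 4*x^2 - y^2 - z^2 + 2
tr(b a^-2) = tr(b a^-1) * tr(a) - tr(b) = x^2*y - x*z - y
tr(a^-3 b^-2 a b) = tr(b^-1 a b a^-3) * tr(b) - tr(b^-1 a b a^-3 b) = -x^3*y^2*z + x^4*y + x^2*y^3 + x^2*y*z^2 + x*y^2*z - 5*x^2*y - y^3 - y*z^2 + x*z + 3*y
tr(a^-1 b^-2 a b^-1 a^-2) = tr(a^-3 b^-2 a) * tr(b) - tr(a^-3 b^-2 a b) = x^3*y^2*z - x^4*y - x^2*y^3 - x^2*y*z^2 + 4*x^2*y + y*z^2 - x*z - y
tr(a^2) = tr(a) * tr(a) - tr(1) = x^2 - 2
tr(a^2 b a) = tr(a) * tr(a b a) - tr(a b) = x^2*z - x*y - z
next, tr(a^2 b a b) = tr(a) * tr(b a b a) - tr(b a b) = x*z^2 - y*z - x
tr(b^-1 a^2 b a) = tr(a^2 b a) * tr(b) - tr(a^2 b a b) = x^2*y*z - x*y^2 - x*z^2 + x
tr(a^-1 b^-1 a^2 b) = tr(b^-1 a^2 b) * tr(a) - tr(b^-1 a^2 b a) = -x^2*y*z + x^3 + x*y^2 + x*z^2 - 3*x
tr(a^-2 b^-1 a^2 b) = tr(a^-1 b^-1 a^2 b) * tr(a) - tr(a^-1 b^-1 a^2 b a) = -x^3*y*z + x^4 + x^2*y^2 + x^2*z^2 - 4*x^2 + 2
and tr(a b^-1 a^-2 b^-1 a) = tr(a^-2 b^-1 a^2) * tr(b) - tr(a^-2 b^-1 a^2 b) = x^3*y*z - x^4 - x^2*y^2 - x^2*z^2 + 4*x^2 + y^2 - 2
tr(b a^2 b a^-1) = tr(b a^2 b) * tr(a) - tr(b a^2 b a) = x^2*y*z - x^3 - x*y^2 - x*z^2 + y*z + 3*x
next, tr(b a b a^2 b) = tr(b) * tr(a b a^2 b) - tr(a b a^2) = x*y*z^2 - x^2*z - y^2*z + z
tr(b a b a b a) = tr(a b) * tr(a b a b) - tr(a^-1 b^-1) = z^3 - 3*z
and tr(b a b a b) = tr(b) * tr(a b a b) - tr(a b a) = y*z^2 - x*z - y
next, tr(b a b a^2 b a) = tr(a) * tr(b a b a b a) - tr(b a b a b) = x*z^3 - y*z^2 - 2*x*z + y
and tr(a^-1 b a b a^2 b) = tr(b a b a^2 b) * tr(a) - tr(b a b a^2 b a) = x^2*y*z^2 - x^3*z - x*y^2*z - x*z^3 + y*z^2 + 3*x*z - y
tr(a b a^2 b a^-2 b) = tr(a^-1 b a b a^2 b) * tr(a) - tr(a^-1 b a b a^2 b a) = x^3*y*z^2 - x^4*z - x^2*y^2*z - x^2*z^3 + 4*x^2*z + y^2*z - x*y - z
next, tr(a^-2 b^-1 a b a^2 b) = tr(a b a^2 b a^-2) * tr(b) - tr(a b a^2 b a^-2 b) = -x^3*y*z^2 + x^4*z + 2*x^2*y^2*z + x^2*z^3 - x^3*y - x*y^3 - x*y*z^2 - 4*x^2*z + 4*x*y + z
tr(a b^-1 a^-2 b^-1 a b a) = tr(a^-2 b^-1 a b a^2) * tr(b) - tr(a^-2 b^-1 a b a^2 b) = x^3*y*z^2 - x^4*z - 2*x^2*y^2*z - x^2*z^3 + x^3*y + x*y^3 + x*y*z^2 + 4*x^2*z - 3*x*y - z
tr(b a b a b a b) = tr(b) * tr(a b a b a b) - tr(a b a b a) = y*z^3 - x*z^2 - 2*y*z + x
next, tr(b a b a b a b a) = tr(a b a b) * tr(a b a b) - tr(1) = z^4 - 4*z^2 + 2
and tr(a^-1 b a b a b a b) = tr(b a b a b a b) * tr(a) - tr(b a b a b a b a) = x*y*z^3 - x^2*z^2 - z^4 - 2*x*y*z + x^2 + 4*z^2 - 2
and tr(a b a b a b^-1 a^-1 b) = tr(a^-1 b a b a b a) * tr(b) - tr(a^-1 b a b a b a b) = -x*y*z^3 + x^2*z^2 + y^2*z^2 + z^4 + x*y*z - x^2 - y^2 - 4*z^2 + 2
and tr(a^-1 b^-1 a b a b a b^-1) = tr(a b a b a b^-1 a^-1) * tr(b) - tr(a b a b a b^-1 a^-1 b) = x*y*z^3 - x^2*z^2 - y^2*z^2 - z^4 + x^2 + 4*z^2 - 2
tr(b^-1 a b a b a) = tr(a b a b a) * tr(b) - tr(a b a b a b) = x*y*z^2 - y^2*z - z^3 - x*y + 3*z
and tr(b^-1 a b a b a b^-1) = tr(b^-1 a b a b a) * tr(b) - tr(b^-1 a b a b a b) = x*y^2*z^2 - y^3*z - y*z^3 - x*y^2 - x*z^2 + 4*y*z + x
next, tr(a b^-1 a^-2 b^-1 a b a b) = tr(a^-1 b^-1 a b a b a b^-1) * tr(a) - tr(a^-1 b^-1 a b a b a b^-1 a) = x^2*y*z^3 - x^3*z^2 - 2*x*y^2*z^2 - x*z^4 + y^3*z + y*z^3 + x^3 + x*y^2 + 5*x*z^2 - 4*y*z - 3*x
tr(b^-1 a b^-1 a^-2 b^-1 a b a) = tr(a b^-1 a^-2 b^-1 a b a) * tr(b) - tr(a b^-1 a^-2 b^-1 a b a b) = x^3*y^2*z^2 - x^4*y*z - 2*x^2*y^3*z - 2*x^2*y*z^3 + x^3*y^2 + x^3*z^2 + x*y^4 + 3*x*y^2*z^2 + x*z^4 + 4*x^2*y*z - y^3*z - y*z^3 - x^3 - 4*x*y^2 - 5*x*z^2 + 3*y*z + 3*x
and tr(b^-1 a b^-1 a^-2 b^-1 a b a^-1) = tr(b^-1 a b^-1 a^-2 b^-1 a b) * tr(a) - tr(b^-1 a b^-1 a^-2 b^-1 a b a) = -x^3*y^2*z^2 + 2*x^4*y*z + 2*x^2*y^3*z + 2*x^2*y*z^3 - x^5 - 2*x^3*y^2 - 2*x^3*z^2 - x*y^4 - 3*x*y^2*z^2 - x*z^4 - 4*x^2*y*z + y^3*z + y*z^3 + 5*x^3 + 5*x*y^2 + 5*x*z^2 - 3*y*z - 5*x
and tr(b a^-1 b^-2 a b^-1 a^-2 b^-1 a) = tr(b^-1 a b^-1 a^-2 b^-1 a b a^-1) * tr(b) - tr(b^-1 a b^-1 a^-2 b^-1 a b a^-1 b) = -x^3*y^3*z^2 + 2*x^4*y^2*z + 2*x^2*y^4*z + 2*x^2*y^2*z^3 - x^5*y - 2*x^3*y^3 - 2*x^3*y*z^2 - x*y^5 - 3*x*y^3*z^2 - x*y*z^4 - 4*x^2*y^2*z + y^4*z + y^2*z^3 + 5*x^3*y + 5*x*y^3 + 5*x*y*z^2 - 3*y^2*z - 5*x*y - z
next, tr(a b^-1 a^-2 b^-1 a^-1 b a^-1 b^-2) = tr(b a^-1 b^-2 a b^-1 a^-2 b^-1) * tr(a) - tr(b a^-1 b^-2 a b^-1 a^-2 b^-1 a) = x^3*y^3*z^2 - x^4*y^2*z - 2*x^2*y^4*z - 2*x^2*y^2*z^3 + x^3*y^3 + x^3*y*z^2 + x*y^5 + 3*x*y^3*z^2 + x*y*z^4 + 4*x^2*y^2*z - y^4*z - y^2*z^3 - x^3*y - 5*x*y^3 - 4*x*y*z^2 - x^2*z + 3*y^2*z + 4*x*y + z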